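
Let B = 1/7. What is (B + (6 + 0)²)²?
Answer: 64009/49 ≈ 1306.3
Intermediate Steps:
B = ⅐ ≈ 0.14286
(B + (6 + 0)²)² = (⅐ + (6 + 0)²)² = (⅐ + 6²)² = (⅐ + 36)² = (253/7)² = 64009/49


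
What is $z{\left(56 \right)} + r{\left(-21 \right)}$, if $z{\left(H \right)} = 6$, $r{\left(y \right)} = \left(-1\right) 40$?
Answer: $-34$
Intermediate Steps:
$r{\left(y \right)} = -40$
$z{\left(56 \right)} + r{\left(-21 \right)} = 6 - 40 = -34$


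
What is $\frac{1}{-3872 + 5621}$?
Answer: $\frac{1}{1749} \approx 0.00057176$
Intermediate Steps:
$\frac{1}{-3872 + 5621} = \frac{1}{1749}$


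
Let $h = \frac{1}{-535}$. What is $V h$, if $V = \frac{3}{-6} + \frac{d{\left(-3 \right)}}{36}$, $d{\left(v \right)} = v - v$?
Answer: $\frac{1}{1070} \approx 0.00093458$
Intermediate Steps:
$d{\left(v \right)} = 0$
$V = - \frac{1}{2}$ ($V = \frac{3}{-6} + \frac{0}{36} = 3 \left(- \frac{1}{6}\right) + 0 \cdot \frac{1}{36} = - \frac{1}{2} + 0 = - \frac{1}{2} \approx -0.5$)
$h = - \frac{1}{535} \approx -0.0018692$
$V h = \left(- \frac{1}{2}\right) \left(- \frac{1}{535}\right) = \frac{1}{1070}$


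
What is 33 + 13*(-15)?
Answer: -162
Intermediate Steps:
33 + 13*(-15) = 33 - 195 = -162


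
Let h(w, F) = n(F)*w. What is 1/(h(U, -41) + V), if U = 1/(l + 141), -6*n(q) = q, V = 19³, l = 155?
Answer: 1776/12181625 ≈ 0.00014579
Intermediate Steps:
V = 6859
n(q) = -q/6
U = 1/296 (U = 1/(155 + 141) = 1/296 ≈ 0.0033784)
h(w, F) = -F*w/6 (h(w, F) = (-F/6)*w = -F*w/6)
1/(h(U, -41) + V) = 1/(-⅙*(-41)*1/296 + 6859) = 1/(41/1776 + 6859) = 1/(12181625/1776) = 1776/12181625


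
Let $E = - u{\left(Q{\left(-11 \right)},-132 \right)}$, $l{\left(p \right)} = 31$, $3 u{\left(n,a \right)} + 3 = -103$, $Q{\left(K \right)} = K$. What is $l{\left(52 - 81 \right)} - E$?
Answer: $- \frac{13}{3} \approx -4.3333$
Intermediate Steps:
$u{\left(n,a \right)} = - \frac{106}{3}$ ($u{\left(n,a \right)} = -1 + \frac{1}{3} \left(-103\right) = -1 - \frac{103}{3} = - \frac{106}{3}$)
$E = \frac{106}{3}$ ($E = \left(-1\right) \left(- \frac{106}{3}\right) = \frac{106}{3} \approx 35.333$)
$l{\left(52 - 81 \right)} - E = 31 - \frac{106}{3} = - \frac{13}{3}$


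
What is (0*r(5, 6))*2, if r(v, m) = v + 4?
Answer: 0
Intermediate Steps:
r(v, m) = 4 + v
(0*r(5, 6))*2 = (0*(4 + 5))*2 = (0*9)*2 = 0*2 = 0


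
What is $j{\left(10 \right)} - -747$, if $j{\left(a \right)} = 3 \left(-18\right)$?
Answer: $693$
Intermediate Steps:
$j{\left(a \right)} = -54$
$j{\left(10 \right)} - -747 = -54 - -747 = -54 + 747 = 693$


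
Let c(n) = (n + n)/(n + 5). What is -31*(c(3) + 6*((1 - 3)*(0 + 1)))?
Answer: 1395/4 ≈ 348.75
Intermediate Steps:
c(n) = 2*n/(5 + n) (c(n) = (2*n)/(5 + n) = 2*n/(5 + n))
-31*(c(3) + 6*((1 - 3)*(0 + 1))) = -31*(2*3/(5 + 3) + 6*((1 - 3)*(0 + 1))) = -31*(2*3/8 + 6*(-2*1)) = -31*(2*3*(⅛) + 6*(-2)) = -31*(¾ - 12) = -31*(-45/4) = 1395/4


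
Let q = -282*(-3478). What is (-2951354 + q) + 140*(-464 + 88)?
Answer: -2023198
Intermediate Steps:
q = 980796
(-2951354 + q) + 140*(-464 + 88) = (-2951354 + 980796) + 140*(-464 + 88) = -1970558 + 140*(-376) = -1970558 - 52640 = -2023198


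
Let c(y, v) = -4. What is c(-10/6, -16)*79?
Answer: -316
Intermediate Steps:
c(-10/6, -16)*79 = -4*79 = -316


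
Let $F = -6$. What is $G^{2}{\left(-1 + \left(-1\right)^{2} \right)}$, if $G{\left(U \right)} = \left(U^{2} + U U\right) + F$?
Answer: $36$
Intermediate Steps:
$G{\left(U \right)} = -6 + 2 U^{2}$ ($G{\left(U \right)} = \left(U^{2} + U U\right) - 6 = \left(U^{2} + U^{2}\right) - 6 = 2 U^{2} - 6 = -6 + 2 U^{2}$)
$G^{2}{\left(-1 + \left(-1\right)^{2} \right)} = \left(-6 + 2 \left(-1 + \left(-1\right)^{2}\right)^{2}\right)^{2} = \left(-6 + 2 \left(-1 + 1\right)^{2}\right)^{2} = \left(-6 + 2 \cdot 0^{2}\right)^{2} = \left(-6 + 2 \cdot 0\right)^{2} = \left(-6 + 0\right)^{2} = \left(-6\right)^{2} = 36$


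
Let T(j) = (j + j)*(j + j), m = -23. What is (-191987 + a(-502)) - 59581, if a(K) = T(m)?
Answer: -249452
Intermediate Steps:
T(j) = 4*j² (T(j) = (2*j)*(2*j) = 4*j²)
a(K) = 2116 (a(K) = 4*(-23)² = 4*529 = 2116)
(-191987 + a(-502)) - 59581 = (-191987 + 2116) - 59581 = -189871 - 59581 = -249452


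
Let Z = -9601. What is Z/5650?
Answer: -9601/5650 ≈ -1.6993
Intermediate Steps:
Z/5650 = -9601/5650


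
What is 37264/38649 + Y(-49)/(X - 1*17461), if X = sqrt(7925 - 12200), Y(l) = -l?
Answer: 85175811751/88599431388 - 105*I*sqrt(19)/43555828 ≈ 0.96136 - 1.0508e-5*I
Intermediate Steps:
X = 15*I*sqrt(19) (X = sqrt(-4275) = 15*I*sqrt(19) ≈ 65.384*I)
37264/38649 + Y(-49)/(X - 1*17461) = 37264/38649 + (-1*(-49))/(15*I*sqrt(19) - 1*17461) = 37264*(1/38649) + 49/(15*I*sqrt(19) - 17461) = 37264/38649 + 49/(-17461 + 15*I*sqrt(19))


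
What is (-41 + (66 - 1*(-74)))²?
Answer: 9801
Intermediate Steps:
(-41 + (66 - 1*(-74)))² = (-41 + (66 + 74))² = (-41 + 140)² = 99² = 9801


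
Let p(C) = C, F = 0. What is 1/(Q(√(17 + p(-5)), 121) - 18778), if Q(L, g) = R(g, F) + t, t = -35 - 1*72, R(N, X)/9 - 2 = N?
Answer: -1/17778 ≈ -5.6249e-5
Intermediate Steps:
R(N, X) = 18 + 9*N
t = -107 (t = -35 - 72 = -107)
Q(L, g) = -89 + 9*g (Q(L, g) = (18 + 9*g) - 107 = -89 + 9*g)
1/(Q(√(17 + p(-5)), 121) - 18778) = 1/((-89 + 9*121) - 18778) = 1/((-89 + 1089) - 18778) = 1/(1000 - 18778) = 1/(-17778) = -1/17778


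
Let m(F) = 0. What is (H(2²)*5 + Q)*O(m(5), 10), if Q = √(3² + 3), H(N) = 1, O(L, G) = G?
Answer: 50 + 20*√3 ≈ 84.641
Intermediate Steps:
Q = 2*√3 (Q = √(9 + 3) = √12 = 2*√3 ≈ 3.4641)
(H(2²)*5 + Q)*O(m(5), 10) = (1*5 + 2*√3)*10 = (5 + 2*√3)*10 = 50 + 20*√3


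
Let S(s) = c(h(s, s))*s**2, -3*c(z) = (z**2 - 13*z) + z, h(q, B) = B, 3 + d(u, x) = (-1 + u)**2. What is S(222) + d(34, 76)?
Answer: -765872274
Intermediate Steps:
d(u, x) = -3 + (-1 + u)**2
c(z) = 4*z - z**2/3 (c(z) = -((z**2 - 13*z) + z)/3 = -(z**2 - 12*z)/3 = 4*z - z**2/3)
S(s) = s**3*(12 - s)/3 (S(s) = (s*(12 - s)/3)*s**2 = s**3*(12 - s)/3)
S(222) + d(34, 76) = (1/3)*222**3*(12 - 1*222) + (-3 + (-1 + 34)**2) = (1/3)*10941048*(12 - 222) + (-3 + 33**2) = (1/3)*10941048*(-210) + (-3 + 1089) = -765873360 + 1086 = -765872274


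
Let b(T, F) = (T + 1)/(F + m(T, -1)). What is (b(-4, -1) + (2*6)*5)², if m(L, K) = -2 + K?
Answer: 59049/16 ≈ 3690.6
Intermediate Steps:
b(T, F) = (1 + T)/(-3 + F) (b(T, F) = (T + 1)/(F + (-2 - 1)) = (1 + T)/(F - 3) = (1 + T)/(-3 + F))
(b(-4, -1) + (2*6)*5)² = ((1 - 4)/(-3 - 1) + (2*6)*5)² = (-3/(-4) + 12*5)² = (-¼*(-3) + 60)² = (¾ + 60)² = (243/4)² = 59049/16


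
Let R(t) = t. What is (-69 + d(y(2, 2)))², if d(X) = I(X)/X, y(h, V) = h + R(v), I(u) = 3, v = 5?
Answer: 230400/49 ≈ 4702.0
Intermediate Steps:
y(h, V) = 5 + h (y(h, V) = h + 5 = 5 + h)
d(X) = 3/X
(-69 + d(y(2, 2)))² = (-69 + 3/(5 + 2))² = (-69 + 3/7)² = (-480/7)² = 230400/49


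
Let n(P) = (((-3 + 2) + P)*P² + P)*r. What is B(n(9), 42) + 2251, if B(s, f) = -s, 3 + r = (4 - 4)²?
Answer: 4222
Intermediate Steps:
r = -3 (r = -3 + (4 - 4)² = -3 + 0² = -3 + 0 = -3)
n(P) = -3*P - 3*P²*(-1 + P) (n(P) = (((-3 + 2) + P)*P² + P)*(-3) = ((-1 + P)*P² + P)*(-3) = (P²*(-1 + P) + P)*(-3) = (P + P²*(-1 + P))*(-3) = -3*P - 3*P²*(-1 + P))
B(n(9), 42) + 2251 = -3*9*(-1 + 9 - 1*9²) + 2251 = -3*9*(-1 + 9 - 1*81) + 2251 = -3*9*(-1 + 9 - 81) + 2251 = -3*9*(-73) + 2251 = -1*(-1971) + 2251 = 1971 + 2251 = 4222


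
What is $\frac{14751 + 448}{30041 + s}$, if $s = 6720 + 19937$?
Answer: $\frac{15199}{56698} \approx 0.26807$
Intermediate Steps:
$s = 26657$
$\frac{14751 + 448}{30041 + s} = \frac{14751 + 448}{30041 + 26657} = \frac{15199}{56698}$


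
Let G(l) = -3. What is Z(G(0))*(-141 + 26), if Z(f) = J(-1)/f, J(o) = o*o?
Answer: 115/3 ≈ 38.333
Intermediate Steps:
J(o) = o²
Z(f) = 1/f (Z(f) = (-1)²/f = 1/f)
Z(G(0))*(-141 + 26) = (-141 + 26)/(-3) = -⅓*(-115) = 115/3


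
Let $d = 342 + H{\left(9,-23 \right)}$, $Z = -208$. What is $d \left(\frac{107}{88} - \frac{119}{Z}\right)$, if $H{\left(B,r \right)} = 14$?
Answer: $\frac{364099}{572} \approx 636.54$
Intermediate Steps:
$d = 356$ ($d = 342 + 14 = 356$)
$d \left(\frac{107}{88} - \frac{119}{Z}\right) = 356 \left(\frac{107}{88} - \frac{119}{-208}\right) = 356 \left(107 \cdot \frac{1}{88} - - \frac{119}{208}\right) = 356 \left(\frac{107}{88} + \frac{119}{208}\right) = 356 \cdot \frac{4091}{2288} = \frac{364099}{572}$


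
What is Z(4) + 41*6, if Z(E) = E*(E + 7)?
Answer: 290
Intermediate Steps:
Z(E) = E*(7 + E)
Z(4) + 41*6 = 4*(7 + 4) + 41*6 = 4*11 + 246 = 44 + 246 = 290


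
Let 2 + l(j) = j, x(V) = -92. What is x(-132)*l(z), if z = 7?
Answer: -460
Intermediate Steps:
l(j) = -2 + j
x(-132)*l(z) = -92*(-2 + 7) = -92*5 = -460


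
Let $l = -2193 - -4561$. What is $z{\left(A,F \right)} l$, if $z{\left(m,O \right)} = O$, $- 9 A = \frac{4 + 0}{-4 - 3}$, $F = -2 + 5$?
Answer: $7104$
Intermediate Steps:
$F = 3$
$A = \frac{4}{63}$ ($A = - \frac{\left(4 + 0\right) \frac{1}{-4 - 3}}{9} = - \frac{4 \frac{1}{-7}}{9} = - \frac{4 \left(- \frac{1}{7}\right)}{9} = \left(- \frac{1}{9}\right) \left(- \frac{4}{7}\right) = \frac{4}{63} \approx 0.063492$)
$l = 2368$ ($l = -2193 + 4561 = 2368$)
$z{\left(A,F \right)} l = 3 \cdot 2368 = 7104$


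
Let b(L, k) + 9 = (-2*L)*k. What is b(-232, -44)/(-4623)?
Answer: 20425/4623 ≈ 4.4181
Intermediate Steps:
b(L, k) = -9 - 2*L*k (b(L, k) = -9 + (-2*L)*k = -9 - 2*L*k)
b(-232, -44)/(-4623) = (-9 - 2*(-232)*(-44))/(-4623) = (-9 - 20416)*(-1/4623) = -20425*(-1/4623) = 20425/4623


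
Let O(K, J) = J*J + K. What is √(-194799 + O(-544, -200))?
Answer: I*√155343 ≈ 394.14*I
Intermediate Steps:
O(K, J) = K + J² (O(K, J) = J² + K = K + J²)
√(-194799 + O(-544, -200)) = √(-194799 + (-544 + (-200)²)) = √(-194799 + (-544 + 40000)) = √(-194799 + 39456) = √(-155343) = I*√155343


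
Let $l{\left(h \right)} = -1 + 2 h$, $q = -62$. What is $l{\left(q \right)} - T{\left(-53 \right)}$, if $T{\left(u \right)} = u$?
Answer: $-72$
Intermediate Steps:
$l{\left(q \right)} - T{\left(-53 \right)} = \left(-1 + 2 \left(-62\right)\right) - -53 = \left(-1 - 124\right) + 53 = -125 + 53 = -72$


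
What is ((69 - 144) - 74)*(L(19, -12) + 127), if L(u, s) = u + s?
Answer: -19966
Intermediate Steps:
L(u, s) = s + u
((69 - 144) - 74)*(L(19, -12) + 127) = ((69 - 144) - 74)*((-12 + 19) + 127) = (-75 - 74)*(7 + 127) = -149*134 = -19966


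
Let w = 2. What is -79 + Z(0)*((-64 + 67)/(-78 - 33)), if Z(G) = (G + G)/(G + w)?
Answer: -79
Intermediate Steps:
Z(G) = 2*G/(2 + G) (Z(G) = (G + G)/(G + 2) = (2*G)/(2 + G) = 2*G/(2 + G))
-79 + Z(0)*((-64 + 67)/(-78 - 33)) = -79 + (2*0/(2 + 0))*((-64 + 67)/(-78 - 33)) = -79 + (2*0/2)*(3/(-111)) = -79 + (2*0*(½))*(3*(-1/111)) = -79 + 0*(-1/37) = -79 + 0 = -79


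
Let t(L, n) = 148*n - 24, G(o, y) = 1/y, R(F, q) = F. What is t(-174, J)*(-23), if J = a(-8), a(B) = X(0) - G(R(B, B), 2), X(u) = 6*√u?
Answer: 2254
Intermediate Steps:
a(B) = -½ (a(B) = 6*√0 - 1/2 = 6*0 - 1*½ = 0 - ½ = -½)
J = -½ ≈ -0.50000
t(L, n) = -24 + 148*n
t(-174, J)*(-23) = (-24 + 148*(-½))*(-23) = (-24 - 74)*(-23) = -98*(-23) = 2254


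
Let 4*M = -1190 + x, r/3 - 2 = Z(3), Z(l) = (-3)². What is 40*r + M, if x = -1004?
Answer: 1543/2 ≈ 771.50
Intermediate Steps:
Z(l) = 9
r = 33 (r = 6 + 3*9 = 6 + 27 = 33)
M = -1097/2 (M = (-1190 - 1004)/4 = (¼)*(-2194) = -1097/2 ≈ -548.50)
40*r + M = 40*33 - 1097/2 = 1320 - 1097/2 = 1543/2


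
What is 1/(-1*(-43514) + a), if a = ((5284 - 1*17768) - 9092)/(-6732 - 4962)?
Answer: 1949/84812382 ≈ 2.2980e-5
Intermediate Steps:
a = 3596/1949 (a = ((5284 - 17768) - 9092)/(-11694) = (-12484 - 9092)*(-1/11694) = -21576*(-1/11694) = 3596/1949 ≈ 1.8450)
1/(-1*(-43514) + a) = 1/(-1*(-43514) + 3596/1949) = 1/(43514 + 3596/1949) = 1/(84812382/1949) = 1949/84812382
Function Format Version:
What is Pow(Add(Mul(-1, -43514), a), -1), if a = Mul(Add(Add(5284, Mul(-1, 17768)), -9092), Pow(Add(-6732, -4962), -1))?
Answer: Rational(1949, 84812382) ≈ 2.2980e-5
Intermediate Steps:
a = Rational(3596, 1949) (a = Mul(Add(Add(5284, -17768), -9092), Pow(-11694, -1)) = Mul(Add(-12484, -9092), Rational(-1, 11694)) = Mul(-21576, Rational(-1, 11694)) = Rational(3596, 1949) ≈ 1.8450)
Pow(Add(Mul(-1, -43514), a), -1) = Pow(Add(Mul(-1, -43514), Rational(3596, 1949)), -1) = Pow(Add(43514, Rational(3596, 1949)), -1) = Pow(Rational(84812382, 1949), -1) = Rational(1949, 84812382)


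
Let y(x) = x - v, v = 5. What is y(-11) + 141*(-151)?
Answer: -21307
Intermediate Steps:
y(x) = -5 + x (y(x) = x - 1*5 = x - 5 = -5 + x)
y(-11) + 141*(-151) = (-5 - 11) + 141*(-151) = -16 - 21291 = -21307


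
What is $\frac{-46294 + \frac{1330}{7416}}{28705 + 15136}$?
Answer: $- \frac{171657487}{162562428} \approx -1.0559$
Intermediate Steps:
$\frac{-46294 + \frac{1330}{7416}}{28705 + 15136} = \frac{-46294 + 1330 \cdot \frac{1}{7416}}{43841} = \left(-46294 + \frac{665}{3708}\right) \frac{1}{43841} = \left(- \frac{171657487}{3708}\right) \frac{1}{43841} = - \frac{171657487}{162562428}$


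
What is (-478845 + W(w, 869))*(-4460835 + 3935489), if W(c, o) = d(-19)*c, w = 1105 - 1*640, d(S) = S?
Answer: 256200737280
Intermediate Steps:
w = 465 (w = 1105 - 640 = 465)
W(c, o) = -19*c
(-478845 + W(w, 869))*(-4460835 + 3935489) = (-478845 - 19*465)*(-4460835 + 3935489) = (-478845 - 8835)*(-525346) = -487680*(-525346) = 256200737280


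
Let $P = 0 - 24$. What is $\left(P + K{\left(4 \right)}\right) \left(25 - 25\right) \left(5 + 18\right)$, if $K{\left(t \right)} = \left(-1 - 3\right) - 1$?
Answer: $0$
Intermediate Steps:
$P = -24$ ($P = 0 - 24 = -24$)
$K{\left(t \right)} = -5$ ($K{\left(t \right)} = -4 - 1 = -5$)
$\left(P + K{\left(4 \right)}\right) \left(25 - 25\right) \left(5 + 18\right) = \left(-24 - 5\right) \left(25 - 25\right) \left(5 + 18\right) = - 29 \cdot 0 \cdot 23 = \left(-29\right) 0 = 0$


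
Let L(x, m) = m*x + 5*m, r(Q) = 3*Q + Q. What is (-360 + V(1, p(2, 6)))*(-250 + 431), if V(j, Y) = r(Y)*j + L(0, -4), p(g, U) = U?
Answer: -64436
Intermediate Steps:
r(Q) = 4*Q
L(x, m) = 5*m + m*x
V(j, Y) = -20 + 4*Y*j (V(j, Y) = (4*Y)*j - 4*(5 + 0) = 4*Y*j - 4*5 = 4*Y*j - 20 = -20 + 4*Y*j)
(-360 + V(1, p(2, 6)))*(-250 + 431) = (-360 + (-20 + 4*6*1))*(-250 + 431) = (-360 + (-20 + 24))*181 = (-360 + 4)*181 = -356*181 = -64436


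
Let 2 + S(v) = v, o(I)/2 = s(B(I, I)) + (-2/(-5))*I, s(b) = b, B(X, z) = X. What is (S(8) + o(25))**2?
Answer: 5776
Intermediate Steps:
o(I) = 14*I/5 (o(I) = 2*(I + (-2/(-5))*I) = 2*(I + (-2*(-1/5))*I) = 2*(I + 2*I/5) = 2*(7*I/5) = 14*I/5)
S(v) = -2 + v
(S(8) + o(25))**2 = ((-2 + 8) + (14/5)*25)**2 = (6 + 70)**2 = 76**2 = 5776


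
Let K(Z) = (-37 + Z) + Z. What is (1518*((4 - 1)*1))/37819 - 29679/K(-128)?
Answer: 1123764423/11080967 ≈ 101.41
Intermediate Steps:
K(Z) = -37 + 2*Z
(1518*((4 - 1)*1))/37819 - 29679/K(-128) = (1518*((4 - 1)*1))/37819 - 29679/(-37 + 2*(-128)) = (1518*(3*1))*(1/37819) - 29679/(-37 - 256) = (1518*3)*(1/37819) - 29679/(-293) = 4554*(1/37819) - 29679*(-1/293) = 4554/37819 + 29679/293 = 1123764423/11080967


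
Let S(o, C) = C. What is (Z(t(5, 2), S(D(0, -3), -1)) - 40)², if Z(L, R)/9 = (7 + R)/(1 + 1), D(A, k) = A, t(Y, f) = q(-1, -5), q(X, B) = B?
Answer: 169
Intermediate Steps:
t(Y, f) = -5
Z(L, R) = 63/2 + 9*R/2 (Z(L, R) = 9*((7 + R)/(1 + 1)) = 9*((7 + R)/2) = 9*((7 + R)*(½)) = 9*(7/2 + R/2) = 63/2 + 9*R/2)
(Z(t(5, 2), S(D(0, -3), -1)) - 40)² = ((63/2 + (9/2)*(-1)) - 40)² = ((63/2 - 9/2) - 40)² = (27 - 40)² = (-13)² = 169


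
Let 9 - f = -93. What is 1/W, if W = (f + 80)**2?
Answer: 1/33124 ≈ 3.0190e-5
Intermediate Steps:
f = 102 (f = 9 - 1*(-93) = 9 + 93 = 102)
W = 33124 (W = (102 + 80)**2 = 182**2 = 33124)
1/W = 1/33124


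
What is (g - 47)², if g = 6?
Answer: 1681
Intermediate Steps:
(g - 47)² = (6 - 47)² = (-41)² = 1681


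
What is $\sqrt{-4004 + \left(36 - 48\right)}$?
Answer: $4 i \sqrt{251} \approx 63.372 i$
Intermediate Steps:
$\sqrt{-4004 + \left(36 - 48\right)} = \sqrt{-4004 - 12} = \sqrt{-4016} = 4 i \sqrt{251}$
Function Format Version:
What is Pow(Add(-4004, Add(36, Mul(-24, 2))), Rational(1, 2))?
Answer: Mul(4, I, Pow(251, Rational(1, 2))) ≈ Mul(63.372, I)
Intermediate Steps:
Pow(Add(-4004, Add(36, Mul(-24, 2))), Rational(1, 2)) = Pow(Add(-4004, Add(36, -48)), Rational(1, 2)) = Pow(Add(-4004, -12), Rational(1, 2)) = Pow(-4016, Rational(1, 2)) = Mul(4, I, Pow(251, Rational(1, 2)))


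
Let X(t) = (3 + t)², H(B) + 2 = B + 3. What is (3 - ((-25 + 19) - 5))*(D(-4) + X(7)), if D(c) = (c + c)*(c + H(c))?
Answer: 2184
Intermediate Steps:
H(B) = 1 + B (H(B) = -2 + (B + 3) = -2 + (3 + B) = 1 + B)
D(c) = 2*c*(1 + 2*c) (D(c) = (c + c)*(c + (1 + c)) = (2*c)*(1 + 2*c) = 2*c*(1 + 2*c))
(3 - ((-25 + 19) - 5))*(D(-4) + X(7)) = (3 - ((-25 + 19) - 5))*(2*(-4)*(1 + 2*(-4)) + (3 + 7)²) = (3 - (-6 - 5))*(2*(-4)*(1 - 8) + 10²) = (3 - 1*(-11))*(2*(-4)*(-7) + 100) = (3 + 11)*(56 + 100) = 14*156 = 2184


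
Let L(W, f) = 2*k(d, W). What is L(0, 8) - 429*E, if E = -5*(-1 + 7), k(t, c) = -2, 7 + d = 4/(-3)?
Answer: 12866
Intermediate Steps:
d = -25/3 (d = -7 + 4/(-3) = -7 + 4*(-1/3) = -7 - 4/3 = -25/3 ≈ -8.3333)
E = -30 (E = -5*6 = -30)
L(W, f) = -4 (L(W, f) = 2*(-2) = -4)
L(0, 8) - 429*E = -4 - 429*(-30) = -4 + 12870 = 12866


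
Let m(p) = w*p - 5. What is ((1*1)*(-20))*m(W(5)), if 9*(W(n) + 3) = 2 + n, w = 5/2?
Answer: 1900/9 ≈ 211.11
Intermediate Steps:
w = 5/2 (w = 5*(½) = 5/2 ≈ 2.5000)
W(n) = -25/9 + n/9 (W(n) = -3 + (2 + n)/9 = -3 + (2/9 + n/9) = -25/9 + n/9)
m(p) = -5 + 5*p/2 (m(p) = 5*p/2 - 5 = -5 + 5*p/2)
((1*1)*(-20))*m(W(5)) = ((1*1)*(-20))*(-5 + 5*(-25/9 + (⅑)*5)/2) = (1*(-20))*(-5 + 5*(-25/9 + 5/9)/2) = -20*(-5 + (5/2)*(-20/9)) = -20*(-5 - 50/9) = -20*(-95/9) = 1900/9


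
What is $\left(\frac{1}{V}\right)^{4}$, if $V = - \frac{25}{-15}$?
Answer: $\frac{81}{625} \approx 0.1296$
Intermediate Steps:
$V = \frac{5}{3}$ ($V = \left(-25\right) \left(- \frac{1}{15}\right) = \frac{5}{3} \approx 1.6667$)
$\left(\frac{1}{V}\right)^{4} = \left(\frac{1}{\frac{5}{3}}\right)^{4} = \left(\frac{3}{5}\right)^{4} = \frac{81}{625}$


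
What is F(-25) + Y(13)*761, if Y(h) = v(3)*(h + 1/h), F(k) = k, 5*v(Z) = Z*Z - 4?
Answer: 129045/13 ≈ 9926.5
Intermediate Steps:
v(Z) = -4/5 + Z**2/5 (v(Z) = (Z*Z - 4)/5 = (Z**2 - 4)/5 = (-4 + Z**2)/5 = -4/5 + Z**2/5)
Y(h) = h + 1/h (Y(h) = (-4/5 + (1/5)*3**2)*(h + 1/h) = (-4/5 + (1/5)*9)*(h + 1/h) = (-4/5 + 9/5)*(h + 1/h) = 1*(h + 1/h) = h + 1/h)
F(-25) + Y(13)*761 = -25 + (13 + 1/13)*761 = -25 + (170/13)*761 = -25 + 129370/13 = 129045/13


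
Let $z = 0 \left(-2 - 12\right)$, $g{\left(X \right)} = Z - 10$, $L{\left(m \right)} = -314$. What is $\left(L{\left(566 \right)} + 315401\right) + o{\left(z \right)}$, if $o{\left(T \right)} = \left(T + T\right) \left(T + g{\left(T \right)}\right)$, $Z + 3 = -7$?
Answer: $315087$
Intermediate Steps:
$Z = -10$ ($Z = -3 - 7 = -10$)
$g{\left(X \right)} = -20$ ($g{\left(X \right)} = -10 - 10 = -20$)
$z = 0$ ($z = 0 \left(-14\right) = 0$)
$o{\left(T \right)} = 2 T \left(-20 + T\right)$ ($o{\left(T \right)} = \left(T + T\right) \left(T - 20\right) = 2 T \left(-20 + T\right)$)
$\left(L{\left(566 \right)} + 315401\right) + o{\left(z \right)} = \left(-314 + 315401\right) + 2 \cdot 0 \left(-20 + 0\right) = 315087 + 2 \cdot 0 \left(-20\right) = 315087 + 0 = 315087$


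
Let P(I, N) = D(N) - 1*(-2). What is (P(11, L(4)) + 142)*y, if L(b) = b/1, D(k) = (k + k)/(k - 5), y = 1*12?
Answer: 1632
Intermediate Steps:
y = 12
D(k) = 2*k/(-5 + k) (D(k) = (2*k)/(-5 + k) = 2*k/(-5 + k))
L(b) = b (L(b) = b*1 = b)
P(I, N) = 2 + 2*N/(-5 + N) (P(I, N) = 2*N/(-5 + N) - 1*(-2) = 2*N/(-5 + N) + 2 = 2 + 2*N/(-5 + N))
(P(11, L(4)) + 142)*y = (2*(-5 + 2*4)/(-5 + 4) + 142)*12 = (2*(-5 + 8)/(-1) + 142)*12 = (2*(-1)*3 + 142)*12 = (-6 + 142)*12 = 136*12 = 1632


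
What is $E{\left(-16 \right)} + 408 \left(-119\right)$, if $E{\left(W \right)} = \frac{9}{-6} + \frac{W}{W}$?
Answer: $- \frac{97105}{2} \approx -48553.0$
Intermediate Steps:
$E{\left(W \right)} = - \frac{1}{2}$ ($E{\left(W \right)} = 9 \left(- \frac{1}{6}\right) + 1 = - \frac{3}{2} + 1 = - \frac{1}{2}$)
$E{\left(-16 \right)} + 408 \left(-119\right) = - \frac{1}{2} + 408 \left(-119\right) = - \frac{1}{2} - 48552 = - \frac{97105}{2}$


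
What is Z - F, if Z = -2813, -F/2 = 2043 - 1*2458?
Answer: -3643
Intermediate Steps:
F = 830 (F = -2*(2043 - 1*2458) = -2*(2043 - 2458) = -2*(-415) = 830)
Z - F = -2813 - 1*830 = -2813 - 830 = -3643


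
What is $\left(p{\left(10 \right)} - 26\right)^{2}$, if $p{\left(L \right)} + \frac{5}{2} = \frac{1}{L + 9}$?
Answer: $\frac{1168561}{1444} \approx 809.25$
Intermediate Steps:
$p{\left(L \right)} = - \frac{5}{2} + \frac{1}{9 + L}$ ($p{\left(L \right)} = - \frac{5}{2} + \frac{1}{L + 9} = - \frac{5}{2} + \frac{1}{9 + L}$)
$\left(p{\left(10 \right)} - 26\right)^{2} = \left(\frac{-43 - 50}{2 \left(9 + 10\right)} - 26\right)^{2} = \left(\frac{-43 - 50}{2 \cdot 19} - 26\right)^{2} = \left(\frac{1}{2} \cdot \frac{1}{19} \left(-93\right) - 26\right)^{2} = \left(- \frac{93}{38} - 26\right)^{2} = \left(- \frac{1081}{38}\right)^{2} = \frac{1168561}{1444}$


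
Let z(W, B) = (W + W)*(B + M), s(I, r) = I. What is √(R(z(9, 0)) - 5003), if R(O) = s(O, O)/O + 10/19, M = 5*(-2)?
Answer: 2*I*√451383/19 ≈ 70.721*I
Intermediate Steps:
M = -10
z(W, B) = 2*W*(-10 + B) (z(W, B) = (W + W)*(B - 10) = (2*W)*(-10 + B) = 2*W*(-10 + B))
R(O) = 29/19 (R(O) = O/O + 10/19 = 1 + 10*(1/19) = 1 + 10/19 = 29/19)
√(R(z(9, 0)) - 5003) = √(29/19 - 5003) = √(-95028/19) = 2*I*√451383/19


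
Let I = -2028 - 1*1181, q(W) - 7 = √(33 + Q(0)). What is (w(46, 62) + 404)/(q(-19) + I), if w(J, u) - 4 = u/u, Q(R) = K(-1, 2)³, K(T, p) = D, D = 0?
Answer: -1309618/10252771 - 409*√33/10252771 ≈ -0.12796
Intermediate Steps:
K(T, p) = 0
Q(R) = 0 (Q(R) = 0³ = 0)
w(J, u) = 5 (w(J, u) = 4 + u/u = 4 + 1 = 5)
q(W) = 7 + √33 (q(W) = 7 + √(33 + 0) = 7 + √33)
I = -3209 (I = -2028 - 1181 = -3209)
(w(46, 62) + 404)/(q(-19) + I) = (5 + 404)/((7 + √33) - 3209) = 409/(-3202 + √33)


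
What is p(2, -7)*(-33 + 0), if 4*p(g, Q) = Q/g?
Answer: 231/8 ≈ 28.875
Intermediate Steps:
p(g, Q) = Q/(4*g) (p(g, Q) = (Q/g)/4 = Q/(4*g))
p(2, -7)*(-33 + 0) = ((¼)*(-7)/2)*(-33 + 0) = ((¼)*(-7)*(½))*(-33) = -7/8*(-33) = 231/8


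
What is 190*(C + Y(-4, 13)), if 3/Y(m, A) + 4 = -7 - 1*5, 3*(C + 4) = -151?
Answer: -248615/24 ≈ -10359.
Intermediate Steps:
C = -163/3 (C = -4 + (⅓)*(-151) = -4 - 151/3 = -163/3 ≈ -54.333)
Y(m, A) = -3/16 (Y(m, A) = 3/(-4 + (-7 - 1*5)) = 3/(-4 + (-7 - 5)) = 3/(-4 - 12) = 3/(-16) = 3*(-1/16) = -3/16)
190*(C + Y(-4, 13)) = 190*(-163/3 - 3/16) = 190*(-2617/48) = -248615/24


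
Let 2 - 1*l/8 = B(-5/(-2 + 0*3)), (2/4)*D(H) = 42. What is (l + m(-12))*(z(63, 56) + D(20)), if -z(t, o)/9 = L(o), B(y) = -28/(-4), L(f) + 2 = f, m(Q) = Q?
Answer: 20904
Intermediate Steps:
D(H) = 84 (D(H) = 2*42 = 84)
L(f) = -2 + f
B(y) = 7 (B(y) = -28*(-1/4) = 7)
z(t, o) = 18 - 9*o (z(t, o) = -9*(-2 + o) = 18 - 9*o)
l = -40 (l = 16 - 8*7 = 16 - 56 = -40)
(l + m(-12))*(z(63, 56) + D(20)) = (-40 - 12)*((18 - 9*56) + 84) = -52*((18 - 504) + 84) = -52*(-486 + 84) = -52*(-402) = 20904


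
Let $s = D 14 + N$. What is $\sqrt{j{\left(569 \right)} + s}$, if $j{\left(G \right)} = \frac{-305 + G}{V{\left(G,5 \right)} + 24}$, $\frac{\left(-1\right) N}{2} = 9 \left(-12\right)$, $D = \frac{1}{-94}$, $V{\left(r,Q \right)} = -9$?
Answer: $\frac{\sqrt{12892335}}{235} \approx 15.279$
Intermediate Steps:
$D = - \frac{1}{94} \approx -0.010638$
$N = 216$ ($N = - 2 \cdot 9 \left(-12\right) = \left(-2\right) \left(-108\right) = 216$)
$j{\left(G \right)} = - \frac{61}{3} + \frac{G}{15}$ ($j{\left(G \right)} = \frac{-305 + G}{-9 + 24} = \frac{-305 + G}{15} = \left(-305 + G\right) \frac{1}{15} = - \frac{61}{3} + \frac{G}{15}$)
$s = \frac{10145}{47}$ ($s = \left(- \frac{1}{94}\right) 14 + 216 = - \frac{7}{47} + 216 = \frac{10145}{47} \approx 215.85$)
$\sqrt{j{\left(569 \right)} + s} = \sqrt{\left(- \frac{61}{3} + \frac{1}{15} \cdot 569\right) + \frac{10145}{47}} = \sqrt{\left(- \frac{61}{3} + \frac{569}{15}\right) + \frac{10145}{47}} = \sqrt{\frac{88}{5} + \frac{10145}{47}} = \sqrt{\frac{54861}{235}} = \frac{\sqrt{12892335}}{235}$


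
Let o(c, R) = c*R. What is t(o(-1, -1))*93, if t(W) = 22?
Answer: 2046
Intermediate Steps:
o(c, R) = R*c
t(o(-1, -1))*93 = 22*93 = 2046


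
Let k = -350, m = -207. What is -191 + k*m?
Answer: 72259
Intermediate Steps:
-191 + k*m = -191 - 350*(-207) = -191 + 72450 = 72259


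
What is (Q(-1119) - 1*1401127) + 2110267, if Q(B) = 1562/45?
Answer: 31912862/45 ≈ 7.0918e+5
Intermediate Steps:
Q(B) = 1562/45 (Q(B) = 1562*(1/45) = 1562/45)
(Q(-1119) - 1*1401127) + 2110267 = (1562/45 - 1*1401127) + 2110267 = (1562/45 - 1401127) + 2110267 = -63049153/45 + 2110267 = 31912862/45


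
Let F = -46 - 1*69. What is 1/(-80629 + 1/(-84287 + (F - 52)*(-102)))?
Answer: -67253/5422542138 ≈ -1.2402e-5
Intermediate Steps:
F = -115 (F = -46 - 69 = -115)
1/(-80629 + 1/(-84287 + (F - 52)*(-102))) = 1/(-80629 + 1/(-84287 + (-115 - 52)*(-102))) = 1/(-80629 + 1/(-84287 - 167*(-102))) = 1/(-80629 + 1/(-84287 + 17034)) = 1/(-80629 + 1/(-67253)) = 1/(-80629 - 1/67253) = 1/(-5422542138/67253) = -67253/5422542138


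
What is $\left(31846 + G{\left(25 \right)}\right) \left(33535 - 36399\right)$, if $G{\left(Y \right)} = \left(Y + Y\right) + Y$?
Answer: $-91421744$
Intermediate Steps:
$G{\left(Y \right)} = 3 Y$ ($G{\left(Y \right)} = 2 Y + Y = 3 Y$)
$\left(31846 + G{\left(25 \right)}\right) \left(33535 - 36399\right) = \left(31846 + 3 \cdot 25\right) \left(33535 - 36399\right) = \left(31846 + 75\right) \left(-2864\right) = 31921 \left(-2864\right) = -91421744$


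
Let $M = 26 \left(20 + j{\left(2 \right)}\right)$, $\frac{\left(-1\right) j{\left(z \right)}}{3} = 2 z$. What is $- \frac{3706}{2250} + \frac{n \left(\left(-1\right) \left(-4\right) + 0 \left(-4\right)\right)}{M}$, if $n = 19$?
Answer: $- \frac{74981}{58500} \approx -1.2817$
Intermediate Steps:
$j{\left(z \right)} = - 6 z$ ($j{\left(z \right)} = - 3 \cdot 2 z = - 6 z$)
$M = 208$ ($M = 26 \left(20 - 12\right) = 26 \cdot 8 = 208$)
$- \frac{3706}{2250} + \frac{n \left(\left(-1\right) \left(-4\right) + 0 \left(-4\right)\right)}{M} = - \frac{3706}{2250} + \frac{19 \left(\left(-1\right) \left(-4\right) + 0 \left(-4\right)\right)}{208} = \left(-3706\right) \frac{1}{2250} + 19 \left(4 + 0\right) \frac{1}{208} = - \frac{1853}{1125} + 19 \cdot 4 \cdot \frac{1}{208} = - \frac{1853}{1125} + 76 \cdot \frac{1}{208} = - \frac{1853}{1125} + \frac{19}{52} = - \frac{74981}{58500}$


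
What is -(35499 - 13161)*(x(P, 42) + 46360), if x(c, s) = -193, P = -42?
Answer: -1031278446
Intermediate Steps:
-(35499 - 13161)*(x(P, 42) + 46360) = -(35499 - 13161)*(-193 + 46360) = -22338*46167 = -1*1031278446 = -1031278446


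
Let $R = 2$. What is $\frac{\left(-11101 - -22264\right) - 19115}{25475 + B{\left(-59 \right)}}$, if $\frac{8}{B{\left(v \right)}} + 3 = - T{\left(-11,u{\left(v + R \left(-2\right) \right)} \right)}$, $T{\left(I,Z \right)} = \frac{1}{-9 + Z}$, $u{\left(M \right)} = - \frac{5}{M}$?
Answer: $- \frac{12906096}{41341429} \approx -0.31218$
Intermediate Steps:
$B{\left(v \right)} = \frac{8}{-3 - \frac{1}{-9 - \frac{5}{-4 + v}}}$ ($B{\left(v \right)} = \frac{8}{-3 - \frac{1}{-9 - \frac{5}{v + 2 \left(-2\right)}}} = \frac{8}{-3 - \frac{1}{-9 - \frac{5}{v - 4}}} = \frac{8}{-3 - \frac{1}{-9 - \frac{5}{-4 + v}}}$)
$\frac{\left(-11101 - -22264\right) - 19115}{25475 + B{\left(-59 \right)}} = \frac{\left(-11101 - -22264\right) - 19115}{25475 + \frac{8 \left(31 - -531\right)}{-89 + 26 \left(-59\right)}} = \frac{\left(-11101 + 22264\right) - 19115}{25475 + \frac{8 \left(31 + 531\right)}{-89 - 1534}} = \frac{11163 - 19115}{25475 + 8 \frac{1}{-1623} \cdot 562} = - \frac{7952}{25475 + 8 \left(- \frac{1}{1623}\right) 562} = - \frac{7952}{25475 - \frac{4496}{1623}} = - \frac{7952}{\frac{41341429}{1623}} = \left(-7952\right) \frac{1623}{41341429} = - \frac{12906096}{41341429}$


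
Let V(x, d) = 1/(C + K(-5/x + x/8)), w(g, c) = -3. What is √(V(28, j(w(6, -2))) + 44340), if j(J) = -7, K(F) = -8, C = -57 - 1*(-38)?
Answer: √3591537/9 ≈ 210.57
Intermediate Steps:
C = -19 (C = -57 + 38 = -19)
V(x, d) = -1/27 (V(x, d) = 1/(-19 - 8) = 1/(-27) = -1/27)
√(V(28, j(w(6, -2))) + 44340) = √(-1/27 + 44340) = √(1197179/27) = √3591537/9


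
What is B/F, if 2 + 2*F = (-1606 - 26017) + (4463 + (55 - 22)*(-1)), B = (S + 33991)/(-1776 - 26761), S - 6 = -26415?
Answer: 15164/661915715 ≈ 2.2909e-5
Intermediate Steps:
S = -26409 (S = 6 - 26415 = -26409)
B = -7582/28537 (B = (-26409 + 33991)/(-1776 - 26761) = 7582/(-28537) = 7582*(-1/28537) = -7582/28537 ≈ -0.26569)
F = -23195/2 (F = -1 + ((-1606 - 26017) + (4463 + (55 - 22)*(-1)))/2 = -1 + (-27623 + (4463 + 33*(-1)))/2 = -1 + (-27623 + (4463 - 33))/2 = -1 + (-27623 + 4430)/2 = -1 + (½)*(-23193) = -1 - 23193/2 = -23195/2 ≈ -11598.)
B/F = -7582/(28537*(-23195/2)) = -7582/28537*(-2/23195) = 15164/661915715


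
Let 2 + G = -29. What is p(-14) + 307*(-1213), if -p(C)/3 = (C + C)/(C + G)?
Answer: -5585893/15 ≈ -3.7239e+5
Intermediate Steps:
G = -31 (G = -2 - 29 = -31)
p(C) = -6*C/(-31 + C) (p(C) = -3*(C + C)/(C - 31) = -3*2*C/(-31 + C) = -6*C/(-31 + C))
p(-14) + 307*(-1213) = -6*(-14)/(-31 - 14) + 307*(-1213) = -6*(-14)/(-45) - 372391 = -6*(-14)*(-1/45) - 372391 = -28/15 - 372391 = -5585893/15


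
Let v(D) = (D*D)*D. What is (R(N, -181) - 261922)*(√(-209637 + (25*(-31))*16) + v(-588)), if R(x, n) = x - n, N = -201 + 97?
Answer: 53232426555840 - 261845*I*√222037 ≈ 5.3232e+13 - 1.2338e+8*I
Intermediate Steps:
N = -104
v(D) = D³ (v(D) = D²*D = D³)
(R(N, -181) - 261922)*(√(-209637 + (25*(-31))*16) + v(-588)) = ((-104 - 1*(-181)) - 261922)*(√(-209637 + (25*(-31))*16) + (-588)³) = ((-104 + 181) - 261922)*(√(-209637 - 775*16) - 203297472) = (77 - 261922)*(√(-209637 - 12400) - 203297472) = -261845*(√(-222037) - 203297472) = -261845*(I*√222037 - 203297472) = -261845*(-203297472 + I*√222037) = 53232426555840 - 261845*I*√222037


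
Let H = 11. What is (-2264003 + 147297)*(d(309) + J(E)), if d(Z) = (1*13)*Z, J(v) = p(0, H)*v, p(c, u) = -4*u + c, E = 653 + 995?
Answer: 144983777470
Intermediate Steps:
E = 1648
p(c, u) = c - 4*u
J(v) = -44*v (J(v) = (0 - 4*11)*v = (0 - 44)*v = -44*v)
d(Z) = 13*Z
(-2264003 + 147297)*(d(309) + J(E)) = (-2264003 + 147297)*(13*309 - 44*1648) = -2116706*(4017 - 72512) = -2116706*(-68495) = 144983777470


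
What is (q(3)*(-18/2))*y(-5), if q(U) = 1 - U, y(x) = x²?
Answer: 450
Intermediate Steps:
(q(3)*(-18/2))*y(-5) = ((1 - 1*3)*(-18/2))*(-5)² = ((1 - 3)*(-18*½))*25 = -2*(-9)*25 = 18*25 = 450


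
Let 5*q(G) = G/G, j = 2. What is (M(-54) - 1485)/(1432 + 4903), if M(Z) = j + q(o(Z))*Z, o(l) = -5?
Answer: -1067/4525 ≈ -0.23580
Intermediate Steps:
q(G) = ⅕ (q(G) = (G/G)/5 = (⅕)*1 = ⅕)
M(Z) = 2 + Z/5
(M(-54) - 1485)/(1432 + 4903) = ((2 + (⅕)*(-54)) - 1485)/(1432 + 4903) = ((2 - 54/5) - 1485)/6335 = (-44/5 - 1485)*(1/6335) = -7469/5*1/6335 = -1067/4525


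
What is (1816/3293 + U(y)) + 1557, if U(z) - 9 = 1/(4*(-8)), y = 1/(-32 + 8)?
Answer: 165073635/105376 ≈ 1566.5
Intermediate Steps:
y = -1/24 (y = 1/(-24) = -1/24 ≈ -0.041667)
U(z) = 287/32 (U(z) = 9 + 1/(4*(-8)) = 9 + 1/(-32) = 9 - 1/32 = 287/32)
(1816/3293 + U(y)) + 1557 = (1816/3293 + 287/32) + 1557 = 1003203/105376 + 1557 = 165073635/105376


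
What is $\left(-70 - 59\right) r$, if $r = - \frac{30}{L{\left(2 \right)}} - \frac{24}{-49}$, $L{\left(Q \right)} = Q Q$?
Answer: $\frac{88623}{98} \approx 904.32$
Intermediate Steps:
$L{\left(Q \right)} = Q^{2}$
$r = - \frac{687}{98}$ ($r = - \frac{30}{2^{2}} - \frac{24}{-49} = - \frac{30}{4} - - \frac{24}{49} = \left(-30\right) \frac{1}{4} + \frac{24}{49} = - \frac{15}{2} + \frac{24}{49} = - \frac{687}{98} \approx -7.0102$)
$\left(-70 - 59\right) r = \left(-70 - 59\right) \left(- \frac{687}{98}\right) = \left(-129\right) \left(- \frac{687}{98}\right) = \frac{88623}{98}$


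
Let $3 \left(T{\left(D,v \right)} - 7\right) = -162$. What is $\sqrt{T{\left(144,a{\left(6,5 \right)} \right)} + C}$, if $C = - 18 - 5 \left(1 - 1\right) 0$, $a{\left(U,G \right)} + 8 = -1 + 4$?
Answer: $i \sqrt{47} \approx 6.8557 i$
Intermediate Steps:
$a{\left(U,G \right)} = -5$ ($a{\left(U,G \right)} = -8 + \left(-1 + 4\right) = -8 + 3 = -5$)
$C = 0$ ($C = - 18 \left(-5\right) 0 \cdot 0 = - 18 \cdot 0 \cdot 0 = \left(-18\right) 0 = 0$)
$T{\left(D,v \right)} = -47$ ($T{\left(D,v \right)} = 7 + \frac{1}{3} \left(-162\right) = 7 - 54 = -47$)
$\sqrt{T{\left(144,a{\left(6,5 \right)} \right)} + C} = \sqrt{-47 + 0} = \sqrt{-47} = i \sqrt{47}$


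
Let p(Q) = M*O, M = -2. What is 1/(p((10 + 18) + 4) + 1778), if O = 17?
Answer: 1/1744 ≈ 0.00057339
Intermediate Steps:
p(Q) = -34 (p(Q) = -2*17 = -34)
1/(p((10 + 18) + 4) + 1778) = 1/(-34 + 1778) = 1/1744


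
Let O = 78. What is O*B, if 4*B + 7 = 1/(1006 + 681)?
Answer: -230256/1687 ≈ -136.49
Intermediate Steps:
B = -2952/1687 (B = -7/4 + 1/(4*(1006 + 681)) = -7/4 + (¼)/1687 = -7/4 + (¼)*(1/1687) = -7/4 + 1/6748 = -2952/1687 ≈ -1.7499)
O*B = 78*(-2952/1687) = -230256/1687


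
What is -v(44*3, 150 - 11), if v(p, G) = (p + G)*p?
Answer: -35772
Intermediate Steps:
v(p, G) = p*(G + p) (v(p, G) = (G + p)*p = p*(G + p))
-v(44*3, 150 - 11) = -44*3*((150 - 11) + 44*3) = -132*(139 + 132) = -132*271 = -1*35772 = -35772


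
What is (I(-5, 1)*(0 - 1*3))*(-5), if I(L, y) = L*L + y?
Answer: 390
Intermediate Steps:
I(L, y) = y + L² (I(L, y) = L² + y = y + L²)
(I(-5, 1)*(0 - 1*3))*(-5) = ((1 + (-5)²)*(0 - 1*3))*(-5) = ((1 + 25)*(0 - 3))*(-5) = (26*(-3))*(-5) = -78*(-5) = 390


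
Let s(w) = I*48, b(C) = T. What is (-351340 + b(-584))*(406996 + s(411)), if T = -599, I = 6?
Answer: -143339123676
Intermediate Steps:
b(C) = -599
s(w) = 288 (s(w) = 6*48 = 288)
(-351340 + b(-584))*(406996 + s(411)) = (-351340 - 599)*(406996 + 288) = -351939*407284 = -143339123676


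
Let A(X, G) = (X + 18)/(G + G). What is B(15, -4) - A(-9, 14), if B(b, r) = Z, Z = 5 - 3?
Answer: 47/28 ≈ 1.6786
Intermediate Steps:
Z = 2
B(b, r) = 2
A(X, G) = (18 + X)/(2*G) (A(X, G) = (18 + X)/((2*G)) = (18 + X)*(1/(2*G)) = (18 + X)/(2*G))
B(15, -4) - A(-9, 14) = 2 - (18 - 9)/(2*14) = 2 - 9/(2*14) = 2 - 1*9/28 = 2 - 9/28 = 47/28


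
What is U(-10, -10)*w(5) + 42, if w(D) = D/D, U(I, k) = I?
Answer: 32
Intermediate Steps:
w(D) = 1
U(-10, -10)*w(5) + 42 = -10*1 + 42 = -10 + 42 = 32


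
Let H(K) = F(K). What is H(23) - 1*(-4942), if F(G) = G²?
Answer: 5471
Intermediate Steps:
H(K) = K²
H(23) - 1*(-4942) = 23² - 1*(-4942) = 529 + 4942 = 5471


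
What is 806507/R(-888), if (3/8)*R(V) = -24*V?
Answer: 806507/56832 ≈ 14.191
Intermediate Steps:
R(V) = -64*V (R(V) = 8*(-24*V)/3 = -64*V)
806507/R(-888) = 806507/((-64*(-888))) = 806507/56832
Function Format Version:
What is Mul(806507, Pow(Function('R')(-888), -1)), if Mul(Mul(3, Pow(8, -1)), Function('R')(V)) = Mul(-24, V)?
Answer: Rational(806507, 56832) ≈ 14.191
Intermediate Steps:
Function('R')(V) = Mul(-64, V) (Function('R')(V) = Mul(Rational(8, 3), Mul(-24, V)) = Mul(-64, V))
Mul(806507, Pow(Function('R')(-888), -1)) = Mul(806507, Pow(Mul(-64, -888), -1)) = Mul(806507, Pow(56832, -1)) = Mul(806507, Rational(1, 56832)) = Rational(806507, 56832)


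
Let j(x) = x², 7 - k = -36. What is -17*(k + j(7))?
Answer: -1564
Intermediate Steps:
k = 43 (k = 7 - 1*(-36) = 7 + 36 = 43)
-17*(k + j(7)) = -17*(43 + 7²) = -17*(43 + 49) = -17*92 = -1564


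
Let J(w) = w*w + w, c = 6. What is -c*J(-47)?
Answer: -12972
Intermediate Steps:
J(w) = w + w² (J(w) = w² + w = w + w²)
-c*J(-47) = -6*(-47*(1 - 47)) = -6*(-47*(-46)) = -6*2162 = -1*12972 = -12972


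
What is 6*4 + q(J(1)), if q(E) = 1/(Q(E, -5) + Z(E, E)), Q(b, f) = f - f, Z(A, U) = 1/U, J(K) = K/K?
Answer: 25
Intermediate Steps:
J(K) = 1
Q(b, f) = 0
q(E) = E (q(E) = 1/(0 + 1/E) = 1/(1/E) = E)
6*4 + q(J(1)) = 6*4 + 1 = 24 + 1 = 25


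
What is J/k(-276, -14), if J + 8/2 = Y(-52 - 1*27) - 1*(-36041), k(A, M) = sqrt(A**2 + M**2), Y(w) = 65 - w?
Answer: 36181*sqrt(19093)/38186 ≈ 130.92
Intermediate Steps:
J = 36181 (J = -4 + ((65 - (-52 - 1*27)) - 1*(-36041)) = -4 + ((65 - (-52 - 27)) + 36041) = -4 + ((65 - 1*(-79)) + 36041) = -4 + ((65 + 79) + 36041) = -4 + (144 + 36041) = -4 + 36185 = 36181)
J/k(-276, -14) = 36181/(sqrt((-276)**2 + (-14)**2)) = 36181/(sqrt(76176 + 196)) = 36181/(sqrt(76372)) = 36181/((2*sqrt(19093))) = 36181*(sqrt(19093)/38186) = 36181*sqrt(19093)/38186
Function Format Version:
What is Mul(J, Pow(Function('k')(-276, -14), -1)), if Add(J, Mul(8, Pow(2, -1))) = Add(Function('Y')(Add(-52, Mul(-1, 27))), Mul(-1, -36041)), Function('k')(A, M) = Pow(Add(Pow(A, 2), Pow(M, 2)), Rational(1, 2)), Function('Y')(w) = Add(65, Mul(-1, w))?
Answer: Mul(Rational(36181, 38186), Pow(19093, Rational(1, 2))) ≈ 130.92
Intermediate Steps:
J = 36181 (J = Add(-4, Add(Add(65, Mul(-1, Add(-52, Mul(-1, 27)))), Mul(-1, -36041))) = Add(-4, Add(Add(65, Mul(-1, Add(-52, -27))), 36041)) = Add(-4, Add(Add(65, Mul(-1, -79)), 36041)) = Add(-4, Add(Add(65, 79), 36041)) = Add(-4, Add(144, 36041)) = Add(-4, 36185) = 36181)
Mul(J, Pow(Function('k')(-276, -14), -1)) = Mul(36181, Pow(Pow(Add(Pow(-276, 2), Pow(-14, 2)), Rational(1, 2)), -1)) = Mul(36181, Pow(Pow(Add(76176, 196), Rational(1, 2)), -1)) = Mul(36181, Pow(Pow(76372, Rational(1, 2)), -1)) = Mul(36181, Pow(Mul(2, Pow(19093, Rational(1, 2))), -1)) = Mul(36181, Mul(Rational(1, 38186), Pow(19093, Rational(1, 2)))) = Mul(Rational(36181, 38186), Pow(19093, Rational(1, 2)))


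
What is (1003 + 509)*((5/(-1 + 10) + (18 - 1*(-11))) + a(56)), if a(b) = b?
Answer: 129360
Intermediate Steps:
(1003 + 509)*((5/(-1 + 10) + (18 - 1*(-11))) + a(56)) = (1003 + 509)*((5/(-1 + 10) + (18 - 1*(-11))) + 56) = 1512*((5/9 + (18 + 11)) + 56) = 1512*(((1/9)*5 + 29) + 56) = 1512*((5/9 + 29) + 56) = 1512*(266/9 + 56) = 1512*(770/9) = 129360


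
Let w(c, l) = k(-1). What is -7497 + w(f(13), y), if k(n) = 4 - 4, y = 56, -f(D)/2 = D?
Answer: -7497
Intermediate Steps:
f(D) = -2*D
k(n) = 0
w(c, l) = 0
-7497 + w(f(13), y) = -7497 + 0 = -7497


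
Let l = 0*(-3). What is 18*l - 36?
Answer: -36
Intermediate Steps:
l = 0
18*l - 36 = 18*0 - 36 = 0 - 36 = -36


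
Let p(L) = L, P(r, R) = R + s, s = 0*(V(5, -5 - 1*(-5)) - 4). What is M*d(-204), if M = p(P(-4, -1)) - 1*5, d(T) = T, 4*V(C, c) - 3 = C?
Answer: 1224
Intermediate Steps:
V(C, c) = 3/4 + C/4
s = 0 (s = 0*((3/4 + (1/4)*5) - 4) = 0*((3/4 + 5/4) - 4) = 0*(2 - 4) = 0*(-2) = 0)
P(r, R) = R (P(r, R) = R + 0 = R)
M = -6 (M = -1 - 1*5 = -1 - 5 = -6)
M*d(-204) = -6*(-204) = 1224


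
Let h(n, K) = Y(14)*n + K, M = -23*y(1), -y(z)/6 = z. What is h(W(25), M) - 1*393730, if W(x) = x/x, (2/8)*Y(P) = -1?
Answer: -393596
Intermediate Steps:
y(z) = -6*z
Y(P) = -4 (Y(P) = 4*(-1) = -4)
W(x) = 1
M = 138 (M = -(-138) = -23*(-6) = 138)
h(n, K) = K - 4*n (h(n, K) = -4*n + K = K - 4*n)
h(W(25), M) - 1*393730 = (138 - 4*1) - 1*393730 = (138 - 4) - 393730 = 134 - 393730 = -393596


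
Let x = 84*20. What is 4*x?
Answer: 6720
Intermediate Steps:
x = 1680
4*x = 4*1680 = 6720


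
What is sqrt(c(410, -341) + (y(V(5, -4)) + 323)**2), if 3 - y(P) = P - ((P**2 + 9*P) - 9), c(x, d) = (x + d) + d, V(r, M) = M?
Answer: sqrt(90329) ≈ 300.55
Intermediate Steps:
c(x, d) = x + 2*d (c(x, d) = (d + x) + d = x + 2*d)
y(P) = -6 + P**2 + 8*P (y(P) = 3 - (P - ((P**2 + 9*P) - 9)) = 3 - (P - (-9 + P**2 + 9*P)) = 3 - (P + (9 - P**2 - 9*P)) = 3 - (9 - P**2 - 8*P) = 3 + (-9 + P**2 + 8*P) = -6 + P**2 + 8*P)
sqrt(c(410, -341) + (y(V(5, -4)) + 323)**2) = sqrt((410 + 2*(-341)) + ((-6 + (-4)**2 + 8*(-4)) + 323)**2) = sqrt((410 - 682) + ((-6 + 16 - 32) + 323)**2) = sqrt(-272 + (-22 + 323)**2) = sqrt(-272 + 301**2) = sqrt(-272 + 90601) = sqrt(90329)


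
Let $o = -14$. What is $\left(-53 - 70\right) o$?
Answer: $1722$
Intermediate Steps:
$\left(-53 - 70\right) o = \left(-53 - 70\right) \left(-14\right) = \left(-123\right) \left(-14\right) = 1722$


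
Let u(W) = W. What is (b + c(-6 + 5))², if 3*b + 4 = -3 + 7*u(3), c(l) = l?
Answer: 121/9 ≈ 13.444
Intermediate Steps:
b = 14/3 (b = -4/3 + (-3 + 7*3)/3 = -4/3 + (-3 + 21)/3 = -4/3 + (⅓)*18 = -4/3 + 6 = 14/3 ≈ 4.6667)
(b + c(-6 + 5))² = (14/3 + (-6 + 5))² = (14/3 - 1)² = (11/3)² = 121/9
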